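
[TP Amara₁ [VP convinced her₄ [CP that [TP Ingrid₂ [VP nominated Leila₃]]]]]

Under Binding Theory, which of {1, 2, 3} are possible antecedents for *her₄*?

*her* is a pronoun, so Principle B applies: it must be free in its binding domain.
Binding domain of *her₄*: the matrix TP, whose subject is Amara₁.
*Amara₁* c-commands the pronoun within its binding domain → coindexation would violate Principle B.
*Ingrid₂*: the pronoun c-commands this R-expression → coindexation would violate Principle C on *Ingrid₂*.
*Leila₃*: the pronoun c-commands this R-expression → coindexation would violate Principle C on *Leila₃*.

none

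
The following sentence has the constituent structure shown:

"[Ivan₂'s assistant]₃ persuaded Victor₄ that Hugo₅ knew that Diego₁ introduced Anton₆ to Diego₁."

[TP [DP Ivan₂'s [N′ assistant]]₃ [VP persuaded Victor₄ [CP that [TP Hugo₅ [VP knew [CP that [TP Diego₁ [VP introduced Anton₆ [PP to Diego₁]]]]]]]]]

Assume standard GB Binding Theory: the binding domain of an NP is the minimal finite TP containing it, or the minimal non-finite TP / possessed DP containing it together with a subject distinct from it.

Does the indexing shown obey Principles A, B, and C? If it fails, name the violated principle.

Principle C

The two coindexed NPs are *Diego₁* (the higher occurrence) and *Diego₁* (the lower occurrence).
*Diego₁* (the lower occurrence) is an R-expression. Principle C requires it to be free everywhere.
*Diego₁* (the higher occurrence) c-commands it and carries the same index.
The R-expression is bound → Principle C violation.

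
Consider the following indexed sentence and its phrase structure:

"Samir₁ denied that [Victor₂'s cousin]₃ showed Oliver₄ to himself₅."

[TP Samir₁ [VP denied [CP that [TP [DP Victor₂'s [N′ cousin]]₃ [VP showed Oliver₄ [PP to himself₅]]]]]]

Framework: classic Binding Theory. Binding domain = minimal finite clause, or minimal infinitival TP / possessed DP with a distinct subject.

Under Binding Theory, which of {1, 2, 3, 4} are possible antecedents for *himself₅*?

*himself* is an anaphor, so Principle A applies: it must be bound in its binding domain.
Binding domain of *himself₅*: the embedded TP, whose subject is [Victor₂'s cousin]₃.
*Samir₁* c-commands the anaphor but is outside its binding domain → cannot satisfy Principle A.
*Victor₂* does not c-command the anaphor → cannot bind it.
*[Victor₂'s cousin]₃* c-commands the anaphor within its binding domain → licit binder.
*Oliver₄* c-commands the anaphor within its binding domain → licit binder.

{3, 4}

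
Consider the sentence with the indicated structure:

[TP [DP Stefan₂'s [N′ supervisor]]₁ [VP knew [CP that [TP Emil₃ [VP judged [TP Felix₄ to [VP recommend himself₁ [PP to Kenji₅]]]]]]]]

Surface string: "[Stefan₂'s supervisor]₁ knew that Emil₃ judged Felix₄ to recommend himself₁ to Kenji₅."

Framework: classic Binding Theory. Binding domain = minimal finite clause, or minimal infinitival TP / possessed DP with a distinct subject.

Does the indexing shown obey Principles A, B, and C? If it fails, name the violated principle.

The two coindexed NPs are *[Stefan₂'s supervisor]₁* and *himself₁*.
*himself₁* is an anaphor. Principle A requires it to be bound within its binding domain — the embedded TP, whose subject is Felix₄.
Within that domain it is c-commanded by *Felix₄*, which does not share its index.
*[Stefan₂'s supervisor]₁* does c-command the anaphor, but from outside its binding domain.
The anaphor is unbound in its domain → Principle A violation.

Principle A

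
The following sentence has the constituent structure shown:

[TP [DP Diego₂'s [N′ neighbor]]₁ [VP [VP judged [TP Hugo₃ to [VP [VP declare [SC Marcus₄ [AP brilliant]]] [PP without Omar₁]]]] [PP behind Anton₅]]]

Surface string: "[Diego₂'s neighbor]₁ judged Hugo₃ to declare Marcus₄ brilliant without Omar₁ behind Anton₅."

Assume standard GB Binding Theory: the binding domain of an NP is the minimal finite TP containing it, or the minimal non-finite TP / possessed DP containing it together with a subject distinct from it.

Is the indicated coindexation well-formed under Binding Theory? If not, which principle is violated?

Principle C

The two coindexed NPs are *[Diego₂'s neighbor]₁* and *Omar₁*.
*Omar₁* is an R-expression. Principle C requires it to be free everywhere.
*[Diego₂'s neighbor]₁* c-commands it and carries the same index.
The R-expression is bound → Principle C violation.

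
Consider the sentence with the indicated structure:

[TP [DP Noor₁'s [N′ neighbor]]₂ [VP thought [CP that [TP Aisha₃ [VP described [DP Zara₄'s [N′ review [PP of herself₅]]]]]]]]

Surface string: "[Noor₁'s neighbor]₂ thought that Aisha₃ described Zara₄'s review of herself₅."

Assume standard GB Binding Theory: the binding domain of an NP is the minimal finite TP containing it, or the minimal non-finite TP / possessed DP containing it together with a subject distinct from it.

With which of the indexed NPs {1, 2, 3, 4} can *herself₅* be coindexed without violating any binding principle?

*herself* is an anaphor, so Principle A applies: it must be bound in its binding domain.
Binding domain of *herself₅*: the possessed DP, whose subject is Zara₄.
*Noor₁* does not c-command the anaphor → cannot bind it.
*[Noor₁'s neighbor]₂* c-commands the anaphor but is outside its binding domain → cannot satisfy Principle A.
*Aisha₃* c-commands the anaphor but is outside its binding domain → cannot satisfy Principle A.
*Zara₄* c-commands the anaphor within its binding domain → licit binder.

{4}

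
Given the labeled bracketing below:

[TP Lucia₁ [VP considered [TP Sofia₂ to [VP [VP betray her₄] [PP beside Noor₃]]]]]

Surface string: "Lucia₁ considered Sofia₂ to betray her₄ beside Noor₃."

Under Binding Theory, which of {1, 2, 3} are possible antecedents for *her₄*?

*her* is a pronoun, so Principle B applies: it must be free in its binding domain.
Binding domain of *her₄*: the embedded TP, whose subject is Sofia₂.
*Lucia₁* c-commands the pronoun but from outside its binding domain, and is not c-commanded by it → coindexation permitted.
*Sofia₂* c-commands the pronoun within its binding domain → coindexation would violate Principle B.
*Noor₃* and the pronoun do not c-command one another → neither Principle B nor Principle C is at stake; coindexation permitted.

{1, 3}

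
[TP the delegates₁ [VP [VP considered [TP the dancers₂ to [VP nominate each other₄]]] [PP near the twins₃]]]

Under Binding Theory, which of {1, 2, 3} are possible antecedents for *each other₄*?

*each other* is an anaphor, so Principle A applies: it must be bound in its binding domain.
Binding domain of *each other₄*: the embedded TP, whose subject is the dancers₂.
*the delegates₁* c-commands the anaphor but is outside its binding domain → cannot satisfy Principle A.
*the dancers₂* c-commands the anaphor within its binding domain → licit binder.
*the twins₃* does not c-command the anaphor → cannot bind it.

{2}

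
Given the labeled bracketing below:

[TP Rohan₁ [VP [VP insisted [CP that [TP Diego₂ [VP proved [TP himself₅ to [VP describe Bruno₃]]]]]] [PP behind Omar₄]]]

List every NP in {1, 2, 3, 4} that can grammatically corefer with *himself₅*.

{2}

*himself* is an anaphor, so Principle A applies: it must be bound in its binding domain.
Binding domain of *himself₅*: the embedded TP, whose subject is Diego₂.
*Rohan₁* c-commands the anaphor but is outside its binding domain → cannot satisfy Principle A.
*Diego₂* c-commands the anaphor within its binding domain → licit binder.
*Bruno₃* does not c-command the anaphor → cannot bind it.
*Omar₄* does not c-command the anaphor → cannot bind it.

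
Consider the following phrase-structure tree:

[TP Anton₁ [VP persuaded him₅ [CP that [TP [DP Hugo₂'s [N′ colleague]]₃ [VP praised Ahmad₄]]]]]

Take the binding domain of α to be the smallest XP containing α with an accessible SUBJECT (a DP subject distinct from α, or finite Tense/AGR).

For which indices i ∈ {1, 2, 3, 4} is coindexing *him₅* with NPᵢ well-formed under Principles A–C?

none

*him* is a pronoun, so Principle B applies: it must be free in its binding domain.
Binding domain of *him₅*: the matrix TP, whose subject is Anton₁.
*Anton₁* c-commands the pronoun within its binding domain → coindexation would violate Principle B.
*Hugo₂*: the pronoun c-commands this R-expression → coindexation would violate Principle C on *Hugo₂*.
*[Hugo₂'s colleague]₃*: the pronoun c-commands this R-expression → coindexation would violate Principle C on *[Hugo₂'s colleague]₃*.
*Ahmad₄*: the pronoun c-commands this R-expression → coindexation would violate Principle C on *Ahmad₄*.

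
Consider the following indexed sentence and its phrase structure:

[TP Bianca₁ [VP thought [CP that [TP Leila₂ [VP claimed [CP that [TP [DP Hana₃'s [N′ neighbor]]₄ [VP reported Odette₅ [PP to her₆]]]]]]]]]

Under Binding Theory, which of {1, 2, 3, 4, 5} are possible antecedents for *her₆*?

*her* is a pronoun, so Principle B applies: it must be free in its binding domain.
Binding domain of *her₆*: the embedded TP, whose subject is [Hana₃'s neighbor]₄.
*Bianca₁* c-commands the pronoun but from outside its binding domain, and is not c-commanded by it → coindexation permitted.
*Leila₂* c-commands the pronoun but from outside its binding domain, and is not c-commanded by it → coindexation permitted.
*Hana₃* and the pronoun do not c-command one another → neither Principle B nor Principle C is at stake; coindexation permitted.
*[Hana₃'s neighbor]₄* c-commands the pronoun within its binding domain → coindexation would violate Principle B.
*Odette₅* c-commands the pronoun within its binding domain → coindexation would violate Principle B.

{1, 2, 3}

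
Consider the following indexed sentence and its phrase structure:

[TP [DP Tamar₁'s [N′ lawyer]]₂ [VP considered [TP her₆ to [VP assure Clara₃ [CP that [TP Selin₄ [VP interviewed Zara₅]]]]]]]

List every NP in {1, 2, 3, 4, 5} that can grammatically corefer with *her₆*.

{1}

*her* is a pronoun, so Principle B applies: it must be free in its binding domain.
Binding domain of *her₆*: the matrix TP, whose subject is [Tamar₁'s lawyer]₂.
*Tamar₁* and the pronoun do not c-command one another → neither Principle B nor Principle C is at stake; coindexation permitted.
*[Tamar₁'s lawyer]₂* c-commands the pronoun within its binding domain → coindexation would violate Principle B.
*Clara₃*: the pronoun c-commands this R-expression → coindexation would violate Principle C on *Clara₃*.
*Selin₄*: the pronoun c-commands this R-expression → coindexation would violate Principle C on *Selin₄*.
*Zara₅*: the pronoun c-commands this R-expression → coindexation would violate Principle C on *Zara₅*.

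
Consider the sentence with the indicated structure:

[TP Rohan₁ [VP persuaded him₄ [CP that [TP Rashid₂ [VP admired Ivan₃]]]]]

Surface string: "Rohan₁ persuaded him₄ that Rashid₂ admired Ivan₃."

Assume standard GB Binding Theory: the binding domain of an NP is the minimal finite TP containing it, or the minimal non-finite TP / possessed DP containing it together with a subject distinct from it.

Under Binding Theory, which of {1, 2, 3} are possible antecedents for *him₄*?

*him* is a pronoun, so Principle B applies: it must be free in its binding domain.
Binding domain of *him₄*: the matrix TP, whose subject is Rohan₁.
*Rohan₁* c-commands the pronoun within its binding domain → coindexation would violate Principle B.
*Rashid₂*: the pronoun c-commands this R-expression → coindexation would violate Principle C on *Rashid₂*.
*Ivan₃*: the pronoun c-commands this R-expression → coindexation would violate Principle C on *Ivan₃*.

none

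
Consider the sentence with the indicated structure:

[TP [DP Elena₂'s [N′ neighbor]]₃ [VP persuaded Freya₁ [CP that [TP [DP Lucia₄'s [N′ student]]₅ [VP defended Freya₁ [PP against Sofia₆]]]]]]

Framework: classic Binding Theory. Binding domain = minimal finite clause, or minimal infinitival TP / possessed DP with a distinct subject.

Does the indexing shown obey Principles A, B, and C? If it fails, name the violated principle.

The two coindexed NPs are *Freya₁* (the lower occurrence) and *Freya₁* (the higher occurrence).
*Freya₁* (the lower occurrence) is an R-expression. Principle C requires it to be free everywhere.
*Freya₁* (the higher occurrence) c-commands it and carries the same index.
The R-expression is bound → Principle C violation.

Principle C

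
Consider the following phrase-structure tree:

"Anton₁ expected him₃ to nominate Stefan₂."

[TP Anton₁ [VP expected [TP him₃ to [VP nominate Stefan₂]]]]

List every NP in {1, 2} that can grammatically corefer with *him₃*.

*him* is a pronoun, so Principle B applies: it must be free in its binding domain.
Binding domain of *him₃*: the matrix TP, whose subject is Anton₁.
*Anton₁* c-commands the pronoun within its binding domain → coindexation would violate Principle B.
*Stefan₂*: the pronoun c-commands this R-expression → coindexation would violate Principle C on *Stefan₂*.

none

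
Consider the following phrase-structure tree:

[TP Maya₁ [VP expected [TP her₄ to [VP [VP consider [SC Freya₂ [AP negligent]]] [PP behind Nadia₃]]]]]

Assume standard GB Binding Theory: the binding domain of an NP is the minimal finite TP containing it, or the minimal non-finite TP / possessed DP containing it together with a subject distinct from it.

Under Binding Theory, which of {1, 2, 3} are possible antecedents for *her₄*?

none

*her* is a pronoun, so Principle B applies: it must be free in its binding domain.
Binding domain of *her₄*: the matrix TP, whose subject is Maya₁.
*Maya₁* c-commands the pronoun within its binding domain → coindexation would violate Principle B.
*Freya₂*: the pronoun c-commands this R-expression → coindexation would violate Principle C on *Freya₂*.
*Nadia₃*: the pronoun c-commands this R-expression → coindexation would violate Principle C on *Nadia₃*.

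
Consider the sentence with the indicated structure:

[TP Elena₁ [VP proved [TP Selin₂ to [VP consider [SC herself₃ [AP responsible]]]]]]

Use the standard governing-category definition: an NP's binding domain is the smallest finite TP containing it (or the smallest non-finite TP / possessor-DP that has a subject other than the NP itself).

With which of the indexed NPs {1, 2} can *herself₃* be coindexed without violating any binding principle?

{2}

*herself* is an anaphor, so Principle A applies: it must be bound in its binding domain.
Binding domain of *herself₃*: the embedded TP, whose subject is Selin₂.
*Elena₁* c-commands the anaphor but is outside its binding domain → cannot satisfy Principle A.
*Selin₂* c-commands the anaphor within its binding domain → licit binder.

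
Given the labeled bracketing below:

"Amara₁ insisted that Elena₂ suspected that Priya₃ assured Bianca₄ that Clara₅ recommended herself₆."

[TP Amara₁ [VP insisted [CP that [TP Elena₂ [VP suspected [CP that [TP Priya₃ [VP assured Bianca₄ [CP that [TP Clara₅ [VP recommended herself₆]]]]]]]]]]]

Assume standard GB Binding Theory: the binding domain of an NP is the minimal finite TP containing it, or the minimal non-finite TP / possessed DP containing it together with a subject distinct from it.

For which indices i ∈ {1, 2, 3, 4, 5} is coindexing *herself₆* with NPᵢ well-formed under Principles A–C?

*herself* is an anaphor, so Principle A applies: it must be bound in its binding domain.
Binding domain of *herself₆*: the embedded TP, whose subject is Clara₅.
*Amara₁* c-commands the anaphor but is outside its binding domain → cannot satisfy Principle A.
*Elena₂* c-commands the anaphor but is outside its binding domain → cannot satisfy Principle A.
*Priya₃* c-commands the anaphor but is outside its binding domain → cannot satisfy Principle A.
*Bianca₄* c-commands the anaphor but is outside its binding domain → cannot satisfy Principle A.
*Clara₅* c-commands the anaphor within its binding domain → licit binder.

{5}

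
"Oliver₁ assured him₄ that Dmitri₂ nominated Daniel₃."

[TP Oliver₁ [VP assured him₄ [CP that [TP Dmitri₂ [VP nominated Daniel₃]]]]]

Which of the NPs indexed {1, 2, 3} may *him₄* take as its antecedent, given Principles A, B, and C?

*him* is a pronoun, so Principle B applies: it must be free in its binding domain.
Binding domain of *him₄*: the matrix TP, whose subject is Oliver₁.
*Oliver₁* c-commands the pronoun within its binding domain → coindexation would violate Principle B.
*Dmitri₂*: the pronoun c-commands this R-expression → coindexation would violate Principle C on *Dmitri₂*.
*Daniel₃*: the pronoun c-commands this R-expression → coindexation would violate Principle C on *Daniel₃*.

none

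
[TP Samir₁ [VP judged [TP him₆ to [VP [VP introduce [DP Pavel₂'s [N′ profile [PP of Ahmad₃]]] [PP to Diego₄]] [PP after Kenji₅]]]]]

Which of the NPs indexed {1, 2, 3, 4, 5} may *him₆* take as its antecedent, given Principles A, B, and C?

*him* is a pronoun, so Principle B applies: it must be free in its binding domain.
Binding domain of *him₆*: the matrix TP, whose subject is Samir₁.
*Samir₁* c-commands the pronoun within its binding domain → coindexation would violate Principle B.
*Pavel₂*: the pronoun c-commands this R-expression → coindexation would violate Principle C on *Pavel₂*.
*Ahmad₃*: the pronoun c-commands this R-expression → coindexation would violate Principle C on *Ahmad₃*.
*Diego₄*: the pronoun c-commands this R-expression → coindexation would violate Principle C on *Diego₄*.
*Kenji₅*: the pronoun c-commands this R-expression → coindexation would violate Principle C on *Kenji₅*.

none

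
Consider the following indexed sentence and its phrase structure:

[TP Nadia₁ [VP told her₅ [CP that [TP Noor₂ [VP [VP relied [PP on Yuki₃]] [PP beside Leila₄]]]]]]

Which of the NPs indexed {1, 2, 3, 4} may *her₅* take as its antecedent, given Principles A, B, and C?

none

*her* is a pronoun, so Principle B applies: it must be free in its binding domain.
Binding domain of *her₅*: the matrix TP, whose subject is Nadia₁.
*Nadia₁* c-commands the pronoun within its binding domain → coindexation would violate Principle B.
*Noor₂*: the pronoun c-commands this R-expression → coindexation would violate Principle C on *Noor₂*.
*Yuki₃*: the pronoun c-commands this R-expression → coindexation would violate Principle C on *Yuki₃*.
*Leila₄*: the pronoun c-commands this R-expression → coindexation would violate Principle C on *Leila₄*.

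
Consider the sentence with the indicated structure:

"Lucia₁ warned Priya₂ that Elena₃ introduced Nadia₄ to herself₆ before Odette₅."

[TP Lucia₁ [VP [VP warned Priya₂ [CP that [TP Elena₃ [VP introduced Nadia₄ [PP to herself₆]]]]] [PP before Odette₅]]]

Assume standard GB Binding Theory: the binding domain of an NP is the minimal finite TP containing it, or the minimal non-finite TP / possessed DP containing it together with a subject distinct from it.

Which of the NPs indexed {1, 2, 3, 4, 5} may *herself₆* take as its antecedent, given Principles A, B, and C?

*herself* is an anaphor, so Principle A applies: it must be bound in its binding domain.
Binding domain of *herself₆*: the embedded TP, whose subject is Elena₃.
*Lucia₁* c-commands the anaphor but is outside its binding domain → cannot satisfy Principle A.
*Priya₂* c-commands the anaphor but is outside its binding domain → cannot satisfy Principle A.
*Elena₃* c-commands the anaphor within its binding domain → licit binder.
*Nadia₄* c-commands the anaphor within its binding domain → licit binder.
*Odette₅* does not c-command the anaphor → cannot bind it.

{3, 4}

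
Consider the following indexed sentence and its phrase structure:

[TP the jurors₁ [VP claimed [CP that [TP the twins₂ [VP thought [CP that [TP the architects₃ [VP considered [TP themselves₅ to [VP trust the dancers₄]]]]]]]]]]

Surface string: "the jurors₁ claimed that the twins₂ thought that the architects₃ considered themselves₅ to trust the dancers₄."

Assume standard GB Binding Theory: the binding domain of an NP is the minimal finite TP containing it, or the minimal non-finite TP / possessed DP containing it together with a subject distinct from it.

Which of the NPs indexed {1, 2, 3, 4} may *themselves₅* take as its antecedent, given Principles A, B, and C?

*themselves* is an anaphor, so Principle A applies: it must be bound in its binding domain.
Binding domain of *themselves₅*: the embedded TP, whose subject is the architects₃.
*the jurors₁* c-commands the anaphor but is outside its binding domain → cannot satisfy Principle A.
*the twins₂* c-commands the anaphor but is outside its binding domain → cannot satisfy Principle A.
*the architects₃* c-commands the anaphor within its binding domain → licit binder.
*the dancers₄* does not c-command the anaphor → cannot bind it.

{3}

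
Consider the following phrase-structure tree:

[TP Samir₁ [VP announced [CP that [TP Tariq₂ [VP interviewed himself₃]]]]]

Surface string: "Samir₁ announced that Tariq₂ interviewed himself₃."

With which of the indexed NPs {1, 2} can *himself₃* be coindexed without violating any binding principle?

{2}

*himself* is an anaphor, so Principle A applies: it must be bound in its binding domain.
Binding domain of *himself₃*: the embedded TP, whose subject is Tariq₂.
*Samir₁* c-commands the anaphor but is outside its binding domain → cannot satisfy Principle A.
*Tariq₂* c-commands the anaphor within its binding domain → licit binder.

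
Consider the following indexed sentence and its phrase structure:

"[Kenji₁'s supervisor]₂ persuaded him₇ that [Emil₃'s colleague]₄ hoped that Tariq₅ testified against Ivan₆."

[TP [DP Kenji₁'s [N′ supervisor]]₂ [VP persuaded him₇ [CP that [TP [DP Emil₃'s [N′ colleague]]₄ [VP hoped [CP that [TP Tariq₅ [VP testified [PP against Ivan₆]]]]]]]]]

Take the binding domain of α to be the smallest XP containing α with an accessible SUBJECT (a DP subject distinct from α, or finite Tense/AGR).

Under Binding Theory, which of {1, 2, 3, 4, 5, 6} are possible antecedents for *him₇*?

{1}

*him* is a pronoun, so Principle B applies: it must be free in its binding domain.
Binding domain of *him₇*: the matrix TP, whose subject is [Kenji₁'s supervisor]₂.
*Kenji₁* and the pronoun do not c-command one another → neither Principle B nor Principle C is at stake; coindexation permitted.
*[Kenji₁'s supervisor]₂* c-commands the pronoun within its binding domain → coindexation would violate Principle B.
*Emil₃*: the pronoun c-commands this R-expression → coindexation would violate Principle C on *Emil₃*.
*[Emil₃'s colleague]₄*: the pronoun c-commands this R-expression → coindexation would violate Principle C on *[Emil₃'s colleague]₄*.
*Tariq₅*: the pronoun c-commands this R-expression → coindexation would violate Principle C on *Tariq₅*.
*Ivan₆*: the pronoun c-commands this R-expression → coindexation would violate Principle C on *Ivan₆*.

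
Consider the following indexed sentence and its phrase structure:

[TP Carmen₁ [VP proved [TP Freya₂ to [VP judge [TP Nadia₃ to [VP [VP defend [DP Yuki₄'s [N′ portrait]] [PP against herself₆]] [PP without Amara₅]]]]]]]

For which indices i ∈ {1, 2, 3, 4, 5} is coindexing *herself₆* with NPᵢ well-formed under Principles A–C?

*herself* is an anaphor, so Principle A applies: it must be bound in its binding domain.
Binding domain of *herself₆*: the embedded TP, whose subject is Nadia₃.
*Carmen₁* c-commands the anaphor but is outside its binding domain → cannot satisfy Principle A.
*Freya₂* c-commands the anaphor but is outside its binding domain → cannot satisfy Principle A.
*Nadia₃* c-commands the anaphor within its binding domain → licit binder.
*Yuki₄* does not c-command the anaphor → cannot bind it.
*Amara₅* does not c-command the anaphor → cannot bind it.

{3}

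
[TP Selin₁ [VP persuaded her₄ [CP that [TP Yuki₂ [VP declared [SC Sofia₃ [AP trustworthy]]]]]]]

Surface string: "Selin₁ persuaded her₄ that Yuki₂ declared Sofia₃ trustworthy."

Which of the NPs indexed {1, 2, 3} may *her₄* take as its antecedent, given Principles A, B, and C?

none

*her* is a pronoun, so Principle B applies: it must be free in its binding domain.
Binding domain of *her₄*: the matrix TP, whose subject is Selin₁.
*Selin₁* c-commands the pronoun within its binding domain → coindexation would violate Principle B.
*Yuki₂*: the pronoun c-commands this R-expression → coindexation would violate Principle C on *Yuki₂*.
*Sofia₃*: the pronoun c-commands this R-expression → coindexation would violate Principle C on *Sofia₃*.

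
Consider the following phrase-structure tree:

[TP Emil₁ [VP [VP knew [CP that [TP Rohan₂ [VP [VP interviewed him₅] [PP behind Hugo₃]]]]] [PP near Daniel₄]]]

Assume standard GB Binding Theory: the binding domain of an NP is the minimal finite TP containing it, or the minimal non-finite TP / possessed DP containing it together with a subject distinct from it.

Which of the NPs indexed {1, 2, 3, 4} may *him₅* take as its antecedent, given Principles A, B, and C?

*him* is a pronoun, so Principle B applies: it must be free in its binding domain.
Binding domain of *him₅*: the embedded TP, whose subject is Rohan₂.
*Emil₁* c-commands the pronoun but from outside its binding domain, and is not c-commanded by it → coindexation permitted.
*Rohan₂* c-commands the pronoun within its binding domain → coindexation would violate Principle B.
*Hugo₃* and the pronoun do not c-command one another → neither Principle B nor Principle C is at stake; coindexation permitted.
*Daniel₄* and the pronoun do not c-command one another → neither Principle B nor Principle C is at stake; coindexation permitted.

{1, 3, 4}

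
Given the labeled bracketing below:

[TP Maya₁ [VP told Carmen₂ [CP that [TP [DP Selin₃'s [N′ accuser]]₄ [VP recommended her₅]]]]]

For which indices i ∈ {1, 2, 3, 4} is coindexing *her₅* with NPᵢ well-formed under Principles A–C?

*her* is a pronoun, so Principle B applies: it must be free in its binding domain.
Binding domain of *her₅*: the embedded TP, whose subject is [Selin₃'s accuser]₄.
*Maya₁* c-commands the pronoun but from outside its binding domain, and is not c-commanded by it → coindexation permitted.
*Carmen₂* c-commands the pronoun but from outside its binding domain, and is not c-commanded by it → coindexation permitted.
*Selin₃* and the pronoun do not c-command one another → neither Principle B nor Principle C is at stake; coindexation permitted.
*[Selin₃'s accuser]₄* c-commands the pronoun within its binding domain → coindexation would violate Principle B.

{1, 2, 3}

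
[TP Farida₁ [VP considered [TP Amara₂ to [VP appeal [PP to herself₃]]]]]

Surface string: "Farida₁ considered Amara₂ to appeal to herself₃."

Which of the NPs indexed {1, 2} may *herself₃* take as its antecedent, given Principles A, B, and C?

{2}

*herself* is an anaphor, so Principle A applies: it must be bound in its binding domain.
Binding domain of *herself₃*: the embedded TP, whose subject is Amara₂.
*Farida₁* c-commands the anaphor but is outside its binding domain → cannot satisfy Principle A.
*Amara₂* c-commands the anaphor within its binding domain → licit binder.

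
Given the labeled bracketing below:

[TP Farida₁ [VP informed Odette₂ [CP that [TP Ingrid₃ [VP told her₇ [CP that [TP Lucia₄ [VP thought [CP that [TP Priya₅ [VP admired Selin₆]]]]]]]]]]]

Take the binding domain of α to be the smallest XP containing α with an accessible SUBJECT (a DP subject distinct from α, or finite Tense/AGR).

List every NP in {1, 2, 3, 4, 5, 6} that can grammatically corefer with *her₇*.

*her* is a pronoun, so Principle B applies: it must be free in its binding domain.
Binding domain of *her₇*: the embedded TP, whose subject is Ingrid₃.
*Farida₁* c-commands the pronoun but from outside its binding domain, and is not c-commanded by it → coindexation permitted.
*Odette₂* c-commands the pronoun but from outside its binding domain, and is not c-commanded by it → coindexation permitted.
*Ingrid₃* c-commands the pronoun within its binding domain → coindexation would violate Principle B.
*Lucia₄*: the pronoun c-commands this R-expression → coindexation would violate Principle C on *Lucia₄*.
*Priya₅*: the pronoun c-commands this R-expression → coindexation would violate Principle C on *Priya₅*.
*Selin₆*: the pronoun c-commands this R-expression → coindexation would violate Principle C on *Selin₆*.

{1, 2}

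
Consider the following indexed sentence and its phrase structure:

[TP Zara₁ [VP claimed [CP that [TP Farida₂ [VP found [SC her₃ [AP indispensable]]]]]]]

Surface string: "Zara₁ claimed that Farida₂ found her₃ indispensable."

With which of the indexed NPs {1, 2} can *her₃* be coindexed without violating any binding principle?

*her* is a pronoun, so Principle B applies: it must be free in its binding domain.
Binding domain of *her₃*: the embedded TP, whose subject is Farida₂.
*Zara₁* c-commands the pronoun but from outside its binding domain, and is not c-commanded by it → coindexation permitted.
*Farida₂* c-commands the pronoun within its binding domain → coindexation would violate Principle B.

{1}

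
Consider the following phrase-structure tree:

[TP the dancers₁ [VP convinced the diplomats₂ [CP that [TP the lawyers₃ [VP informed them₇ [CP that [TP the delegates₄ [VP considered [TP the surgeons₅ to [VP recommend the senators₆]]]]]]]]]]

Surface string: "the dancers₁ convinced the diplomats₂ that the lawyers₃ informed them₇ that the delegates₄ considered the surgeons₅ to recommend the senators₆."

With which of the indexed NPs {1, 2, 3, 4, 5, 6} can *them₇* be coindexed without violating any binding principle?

*them* is a pronoun, so Principle B applies: it must be free in its binding domain.
Binding domain of *them₇*: the embedded TP, whose subject is the lawyers₃.
*the dancers₁* c-commands the pronoun but from outside its binding domain, and is not c-commanded by it → coindexation permitted.
*the diplomats₂* c-commands the pronoun but from outside its binding domain, and is not c-commanded by it → coindexation permitted.
*the lawyers₃* c-commands the pronoun within its binding domain → coindexation would violate Principle B.
*the delegates₄*: the pronoun c-commands this R-expression → coindexation would violate Principle C on *the delegates₄*.
*the surgeons₅*: the pronoun c-commands this R-expression → coindexation would violate Principle C on *the surgeons₅*.
*the senators₆*: the pronoun c-commands this R-expression → coindexation would violate Principle C on *the senators₆*.

{1, 2}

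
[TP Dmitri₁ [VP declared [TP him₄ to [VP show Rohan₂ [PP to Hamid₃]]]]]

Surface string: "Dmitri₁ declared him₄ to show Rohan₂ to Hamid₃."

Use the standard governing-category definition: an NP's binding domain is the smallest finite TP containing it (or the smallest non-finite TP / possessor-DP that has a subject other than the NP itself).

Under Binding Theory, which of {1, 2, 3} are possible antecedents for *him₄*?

*him* is a pronoun, so Principle B applies: it must be free in its binding domain.
Binding domain of *him₄*: the matrix TP, whose subject is Dmitri₁.
*Dmitri₁* c-commands the pronoun within its binding domain → coindexation would violate Principle B.
*Rohan₂*: the pronoun c-commands this R-expression → coindexation would violate Principle C on *Rohan₂*.
*Hamid₃*: the pronoun c-commands this R-expression → coindexation would violate Principle C on *Hamid₃*.

none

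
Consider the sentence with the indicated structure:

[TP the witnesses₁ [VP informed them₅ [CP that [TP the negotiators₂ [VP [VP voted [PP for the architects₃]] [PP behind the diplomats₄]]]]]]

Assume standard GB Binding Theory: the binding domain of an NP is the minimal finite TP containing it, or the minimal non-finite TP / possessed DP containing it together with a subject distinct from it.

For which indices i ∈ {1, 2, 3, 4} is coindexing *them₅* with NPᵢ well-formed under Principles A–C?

*them* is a pronoun, so Principle B applies: it must be free in its binding domain.
Binding domain of *them₅*: the matrix TP, whose subject is the witnesses₁.
*the witnesses₁* c-commands the pronoun within its binding domain → coindexation would violate Principle B.
*the negotiators₂*: the pronoun c-commands this R-expression → coindexation would violate Principle C on *the negotiators₂*.
*the architects₃*: the pronoun c-commands this R-expression → coindexation would violate Principle C on *the architects₃*.
*the diplomats₄*: the pronoun c-commands this R-expression → coindexation would violate Principle C on *the diplomats₄*.

none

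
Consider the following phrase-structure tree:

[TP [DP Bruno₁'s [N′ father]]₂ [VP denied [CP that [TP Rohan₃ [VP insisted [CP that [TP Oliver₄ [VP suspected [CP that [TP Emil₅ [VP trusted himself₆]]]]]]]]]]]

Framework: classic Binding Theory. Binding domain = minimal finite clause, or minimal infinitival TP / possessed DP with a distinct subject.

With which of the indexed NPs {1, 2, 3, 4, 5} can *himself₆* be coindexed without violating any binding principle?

{5}

*himself* is an anaphor, so Principle A applies: it must be bound in its binding domain.
Binding domain of *himself₆*: the embedded TP, whose subject is Emil₅.
*Bruno₁* does not c-command the anaphor → cannot bind it.
*[Bruno₁'s father]₂* c-commands the anaphor but is outside its binding domain → cannot satisfy Principle A.
*Rohan₃* c-commands the anaphor but is outside its binding domain → cannot satisfy Principle A.
*Oliver₄* c-commands the anaphor but is outside its binding domain → cannot satisfy Principle A.
*Emil₅* c-commands the anaphor within its binding domain → licit binder.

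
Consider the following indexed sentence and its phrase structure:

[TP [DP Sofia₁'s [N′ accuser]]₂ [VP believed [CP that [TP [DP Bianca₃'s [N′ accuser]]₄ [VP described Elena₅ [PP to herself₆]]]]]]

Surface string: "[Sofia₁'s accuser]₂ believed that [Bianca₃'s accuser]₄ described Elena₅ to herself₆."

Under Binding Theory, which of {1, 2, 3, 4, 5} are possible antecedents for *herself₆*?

*herself* is an anaphor, so Principle A applies: it must be bound in its binding domain.
Binding domain of *herself₆*: the embedded TP, whose subject is [Bianca₃'s accuser]₄.
*Sofia₁* does not c-command the anaphor → cannot bind it.
*[Sofia₁'s accuser]₂* c-commands the anaphor but is outside its binding domain → cannot satisfy Principle A.
*Bianca₃* does not c-command the anaphor → cannot bind it.
*[Bianca₃'s accuser]₄* c-commands the anaphor within its binding domain → licit binder.
*Elena₅* c-commands the anaphor within its binding domain → licit binder.

{4, 5}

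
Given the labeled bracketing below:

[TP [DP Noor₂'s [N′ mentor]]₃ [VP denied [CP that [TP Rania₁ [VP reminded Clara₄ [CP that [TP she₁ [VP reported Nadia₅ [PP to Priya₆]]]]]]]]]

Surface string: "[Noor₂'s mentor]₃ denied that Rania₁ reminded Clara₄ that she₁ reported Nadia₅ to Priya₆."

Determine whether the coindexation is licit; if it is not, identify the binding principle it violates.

The two coindexed NPs are *Rania₁* and *she₁*.
*she₁* is a pronoun; nothing c-commands it within its binding domain (the embedded TP.), so Principle B holds trivially.
*Rania₁* is an R-expression; *she₁* does not c-command it, and no other NP shares its index, so Principle C is satisfied.
All principles are respected.

grammatical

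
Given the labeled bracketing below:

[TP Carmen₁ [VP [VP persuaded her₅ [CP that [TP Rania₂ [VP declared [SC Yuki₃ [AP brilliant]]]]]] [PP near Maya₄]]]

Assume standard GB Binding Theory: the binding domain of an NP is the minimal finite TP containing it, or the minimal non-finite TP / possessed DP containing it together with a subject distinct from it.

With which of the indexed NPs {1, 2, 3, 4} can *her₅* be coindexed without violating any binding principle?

*her* is a pronoun, so Principle B applies: it must be free in its binding domain.
Binding domain of *her₅*: the matrix TP, whose subject is Carmen₁.
*Carmen₁* c-commands the pronoun within its binding domain → coindexation would violate Principle B.
*Rania₂*: the pronoun c-commands this R-expression → coindexation would violate Principle C on *Rania₂*.
*Yuki₃*: the pronoun c-commands this R-expression → coindexation would violate Principle C on *Yuki₃*.
*Maya₄* and the pronoun do not c-command one another → neither Principle B nor Principle C is at stake; coindexation permitted.

{4}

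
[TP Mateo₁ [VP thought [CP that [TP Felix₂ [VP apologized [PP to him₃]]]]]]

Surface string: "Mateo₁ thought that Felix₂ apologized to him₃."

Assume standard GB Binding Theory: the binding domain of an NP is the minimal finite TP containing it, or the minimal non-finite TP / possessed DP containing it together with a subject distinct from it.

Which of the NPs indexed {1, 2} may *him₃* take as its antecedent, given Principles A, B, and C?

*him* is a pronoun, so Principle B applies: it must be free in its binding domain.
Binding domain of *him₃*: the embedded TP, whose subject is Felix₂.
*Mateo₁* c-commands the pronoun but from outside its binding domain, and is not c-commanded by it → coindexation permitted.
*Felix₂* c-commands the pronoun within its binding domain → coindexation would violate Principle B.

{1}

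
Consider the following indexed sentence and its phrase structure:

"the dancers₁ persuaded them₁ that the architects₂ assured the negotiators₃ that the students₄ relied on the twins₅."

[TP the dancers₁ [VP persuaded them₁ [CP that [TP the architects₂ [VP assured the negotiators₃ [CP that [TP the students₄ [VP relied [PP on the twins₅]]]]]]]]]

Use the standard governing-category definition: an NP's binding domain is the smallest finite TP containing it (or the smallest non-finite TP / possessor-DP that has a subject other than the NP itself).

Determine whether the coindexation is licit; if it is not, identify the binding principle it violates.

The two coindexed NPs are *the dancers₁* and *them₁*.
*them₁* is a pronoun. Its binding domain is the matrix TP, whose subject is the dancers₁.
*the dancers₁* c-commands it within that domain and carries the same index.
The pronoun is locally bound → Principle B violation.

Principle B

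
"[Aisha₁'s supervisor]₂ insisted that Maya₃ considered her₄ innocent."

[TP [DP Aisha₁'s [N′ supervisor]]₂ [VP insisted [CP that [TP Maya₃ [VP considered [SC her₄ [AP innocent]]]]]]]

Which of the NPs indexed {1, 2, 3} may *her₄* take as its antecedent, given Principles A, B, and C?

{1, 2}

*her* is a pronoun, so Principle B applies: it must be free in its binding domain.
Binding domain of *her₄*: the embedded TP, whose subject is Maya₃.
*Aisha₁* and the pronoun do not c-command one another → neither Principle B nor Principle C is at stake; coindexation permitted.
*[Aisha₁'s supervisor]₂* c-commands the pronoun but from outside its binding domain, and is not c-commanded by it → coindexation permitted.
*Maya₃* c-commands the pronoun within its binding domain → coindexation would violate Principle B.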